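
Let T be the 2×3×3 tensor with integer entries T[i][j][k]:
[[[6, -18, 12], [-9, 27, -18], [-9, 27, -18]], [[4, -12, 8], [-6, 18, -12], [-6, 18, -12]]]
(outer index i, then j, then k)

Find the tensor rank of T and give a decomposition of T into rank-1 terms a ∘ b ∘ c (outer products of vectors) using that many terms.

Lower bound: T ≠ 0 (e.g. T[0,0,0] = 6), so rank(T) ≥ 1.
Upper bound: if T = a ∘ b ∘ c then every fibre of T is a multiple of the corresponding factor, so read the factors off the fibres through the nonzero entry T[0,0,0] = 6.
The mode-1 fibre T[:,0,0] = [6, 4] gives a = (3, 2) (primitive direction); the mode-2 fibre T[0,:,0] = [6, -9, -9] gives b = (2, -3, -3); then c[k] = T[0,0,k] / (a[0]·b[0]) = [6, -18, 12] / 6 = (1, -3, 2).
Expanding (3, 2) ∘ (2, -3, -3) ∘ (1, -3, 2) reproduces all 18 entries of T, so T = (3, 2) ∘ (2, -3, -3) ∘ (1, -3, 2) and rank(T) ≤ 1.
These bounds meet, so rank(T) = 1.

rank(T) = 1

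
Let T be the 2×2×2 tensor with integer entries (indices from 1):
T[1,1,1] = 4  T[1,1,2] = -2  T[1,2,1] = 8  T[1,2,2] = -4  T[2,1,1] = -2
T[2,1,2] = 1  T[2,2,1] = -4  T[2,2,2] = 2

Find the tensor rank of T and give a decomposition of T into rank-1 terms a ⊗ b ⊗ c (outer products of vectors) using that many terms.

rank(T) = 1

Lower bound: T ≠ 0 (e.g. T[1,1,1] = 4), so rank(T) ≥ 1.
Upper bound: the mode-1 fibre T[:,1,1] = [4, -2] gives a = [2, -1] (primitive direction); the mode-2 fibre T[1,:,1] = [4, 8] gives b = [1, 2]; then c[k] = T[1,1,k] / (a[1]·b[1]) = [4, -2] / 2 = [2, -1].
Expanding [2, -1] ⊗ [1, 2] ⊗ [2, -1] reproduces all 8 entries of T, so T = [2, -1] ⊗ [1, 2] ⊗ [2, -1] and rank(T) ≤ 1.
These bounds meet, so rank(T) = 1.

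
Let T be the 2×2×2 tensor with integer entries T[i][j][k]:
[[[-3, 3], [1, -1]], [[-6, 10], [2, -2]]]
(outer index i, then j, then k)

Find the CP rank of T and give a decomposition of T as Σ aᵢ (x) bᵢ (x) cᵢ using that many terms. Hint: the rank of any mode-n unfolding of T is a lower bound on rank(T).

Lower bound: the mode-2 unfolding of T (rows indexed by j, columns by (i,k) = (0,0), (0,1), (1,0), (1,1)) is [[-3, 3, -6, 10], [1, -1, 2, -2]].
There the 2×2 minor on rows j ∈ {0, 1}, columns (i,k) ∈ {(0,0), (1,1)} is det [[-3, 10], [1, -2]] = -4 ≠ 0, so this unfolding has rank ≥ 2; CP rank is at least every unfolding rank, so rank(T) ≥ 2. (This is only a lower bound: in general the CP rank may exceed every unfolding rank, so we still need to exhibit 2 rank-1 terms summing to T.)
Upper bound — finding two terms. Write S_k = T[:,:,k] for the frontal slices: S₀ = [[-3, 1], [-6, 2]], S₁ = [[3, -1], [10, -2]].
If T = a₁ (x) b₁ (x) c₁ + a₂ (x) b₂ (x) c₂ then each S_k = c₁[k]·a₁b₁ᵀ + c₂[k]·a₂b₂ᵀ. S₀ and S₁ are linearly independent, so a₁b₁ᵀ and a₂b₂ᵀ must span the same plane of matrices: they are the rank-1 matrices of the form x·S₀ + y·S₁.
det(x·S₀ + y·S₁) is −4·xy + 4·y² = (-4)·(x − y)(y), vanishing at (x:y) = (1:1) and (1:0).
M₁ = S₀ + S₁ = [[0, 0], [4, 0]] = 4·(0, 1)(1, 0)ᵀ and M₂ = S₀ = [[-3, 1], [-6, 2]] = −(1, 2)(3, -1)ᵀ, so take a₁ = (0, 1), b₁ = (1, 0), a₂ = (1, 2), b₂ = (3, -1).
Each slice is an integer combination of E₁ = a₁b₁ᵀ and E₂ = a₂b₂ᵀ: S₀ = −E₂, S₁ = 4·E₁ + E₂; reading off coefficients, c₁ = (0, 4) and c₂ = (-1, 1).
Hence T = (0, 1) (x) (1, 0) (x) (0, 4) + (1, 2) (x) (3, -1) (x) (-1, 1), so rank(T) ≤ 2.
These bounds meet, so rank(T) = 2.
Check entry T[0,0,1] = 3: (0)·(1)·(4) + (1)·(3)·(1) = 3.

rank(T) = 2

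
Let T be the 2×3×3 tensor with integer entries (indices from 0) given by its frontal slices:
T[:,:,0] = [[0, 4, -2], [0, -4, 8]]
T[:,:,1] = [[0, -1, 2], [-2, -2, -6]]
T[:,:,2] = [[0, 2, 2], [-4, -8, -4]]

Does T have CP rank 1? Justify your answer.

No

The mode-2 unfolding of T (rows indexed by j, columns by (i,k) = (0,0), (0,1), (0,2), (1,0), (1,1), (1,2)) is [[0, 0, 0, 0, -2, -4], [4, -1, 2, -4, -2, -8], [-2, 2, 2, 8, -6, -4]].
There the 3×3 minor on rows j ∈ {0, 1, 2}, columns (i,k) ∈ {(0,0), (0,1), (1,1)} is det [[0, 0, -2], [4, -1, -2], [-2, 2, -6]] = -12 ≠ 0, so this unfolding has rank ≥ 3; CP rank is at least every unfolding rank, so rank(T) ≥ 3.
In particular rank(T) ≥ 3 > 1, so T is not rank-1.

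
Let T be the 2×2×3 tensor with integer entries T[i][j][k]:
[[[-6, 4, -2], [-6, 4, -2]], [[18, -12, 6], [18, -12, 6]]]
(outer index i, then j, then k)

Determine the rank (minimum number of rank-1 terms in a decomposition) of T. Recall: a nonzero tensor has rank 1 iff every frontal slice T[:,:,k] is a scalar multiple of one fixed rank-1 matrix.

Lower bound: T ≠ 0 (e.g. T[0,0,0] = -6), so rank(T) ≥ 1.
Upper bound: if T = a ⊗ b ⊗ c then every fibre of T is a multiple of the corresponding factor, so read the factors off the fibres through the nonzero entry T[0,0,0] = -6.
The mode-1 fibre T[:,0,0] = [-6, 18] gives a = (1, -3) (primitive direction); the mode-2 fibre T[0,:,0] = [-6, -6] gives b = (1, 1); then c[k] = T[0,0,k] / (a[0]·b[0]) = [-6, 4, -2] / 1 = (-6, 4, -2).
Expanding (1, -3) ⊗ (1, 1) ⊗ (-6, 4, -2) reproduces all 12 entries of T, so T = (1, -3) ⊗ (1, 1) ⊗ (-6, 4, -2) and rank(T) ≤ 1.
These bounds meet, so rank(T) = 1.

1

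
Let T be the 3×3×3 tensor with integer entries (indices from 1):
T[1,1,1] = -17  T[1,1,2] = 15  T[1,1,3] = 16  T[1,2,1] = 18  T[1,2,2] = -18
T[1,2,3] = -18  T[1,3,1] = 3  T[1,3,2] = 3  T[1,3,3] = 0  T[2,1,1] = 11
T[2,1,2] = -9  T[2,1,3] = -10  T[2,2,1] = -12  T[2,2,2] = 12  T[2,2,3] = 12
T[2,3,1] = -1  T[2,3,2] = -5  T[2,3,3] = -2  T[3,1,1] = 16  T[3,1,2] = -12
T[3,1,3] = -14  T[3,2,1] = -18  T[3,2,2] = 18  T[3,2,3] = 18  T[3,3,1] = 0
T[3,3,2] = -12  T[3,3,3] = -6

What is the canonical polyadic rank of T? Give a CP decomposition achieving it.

rank(T) = 2

Lower bound: the mode-2 unfolding of T (rows indexed by j, columns by (i,k) = (1,1), (1,2), (1,3), (2,1), (2,2), (2,3), (3,1), (3,2), (3,3)) is [[-17, 15, 16, 11, -9, -10, 16, -12, -14], [18, -18, -18, -12, 12, 12, -18, 18, 18], [3, 3, 0, -1, -5, -2, 0, -12, -6]].
There the 2×2 minor on rows j ∈ {1, 2}, columns (i,k) ∈ {(1,1), (1,2)} is det [[-17, 15], [18, -18]] = 36 ≠ 0, so this unfolding has rank ≥ 2; CP rank is at least every unfolding rank, so rank(T) ≥ 2. (This is only a lower bound: in general the CP rank may exceed every unfolding rank, so we still need to exhibit 2 rank-1 terms summing to T.)
Upper bound — finding two terms. Write S_k = T[:,:,k] for the frontal slices: S₁ = [[-17, 18, 3], [11, -12, -1], [16, -18, 0]], S₂ = [[15, -18, 3], [-9, 12, -5], [-12, 18, -12]], S₃ = [[16, -18, 0], [-10, 12, -2], [-14, 18, -6]].
If T = a₁ ⊗ b₁ ⊗ c₁ + a₂ ⊗ b₂ ⊗ c₂ then each S_k = c₁[k]·a₁b₁ᵀ + c₂[k]·a₂b₂ᵀ. S₁ and S₂ are linearly independent, so a₁b₁ᵀ and a₂b₂ᵀ must span the same plane of matrices: they are the rank-1 matrices of the form x·S₁ + y·S₂.
The 2×2 minor of x·S₁ + y·S₂ on rows {1,2}, columns {1,2} is 6·x² − 24·xy + 18·y² = 6·(x − 3·y)(x − y), vanishing at (x:y) = (3:1) and (1:1).
M₁ = 3·S₁ + S₂ = [[-36, 36, 12], [24, -24, -8], [36, -36, -12]] = (-4)·[3, -2, -3][3, -3, -1]ᵀ and M₂ = S₁ + S₂ = [[-2, 0, 6], [2, 0, -6], [4, 0, -12]] = (-2)·[1, -1, -2][1, 0, -3]ᵀ, so take a₁ = [3, -2, -3], b₁ = [3, -3, -1], a₂ = [1, -1, -2], b₂ = [1, 0, -3].
Each slice is an integer combination of E₁ = a₁b₁ᵀ and E₂ = a₂b₂ᵀ: S₁ = −2·E₁ + E₂, S₂ = 2·E₁ − 3·E₂, S₃ = 2·E₁ − 2·E₂; reading off coefficients, c₁ = [-2, 2, 2] and c₂ = [1, -3, -2].
Hence T = [3, -2, -3] ⊗ [3, -3, -1] ⊗ [-2, 2, 2] + [1, -1, -2] ⊗ [1, 0, -3] ⊗ [1, -3, -2], so rank(T) ≤ 2.
These bounds meet, so rank(T) = 2.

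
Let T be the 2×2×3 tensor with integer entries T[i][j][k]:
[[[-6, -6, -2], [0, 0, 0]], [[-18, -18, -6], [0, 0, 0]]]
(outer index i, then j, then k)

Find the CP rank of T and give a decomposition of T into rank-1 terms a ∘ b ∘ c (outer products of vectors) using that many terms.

rank(T) = 1

Lower bound: T ≠ 0 (e.g. T[0,0,0] = -6), so rank(T) ≥ 1.
Upper bound: if T = a ∘ b ∘ c then every fibre of T is a multiple of the corresponding factor, so read the factors off the fibres through the nonzero entry T[0,0,0] = -6.
The mode-1 fibre T[:,0,0] = [-6, -18] gives a = [1, 3] (primitive direction); the mode-2 fibre T[0,:,0] = [-6, 0] gives b = [1, 0]; then c[k] = T[0,0,k] / (a[0]·b[0]) = [-6, -6, -2] / 1 = [-6, -6, -2].
Expanding [1, 3] ∘ [1, 0] ∘ [-6, -6, -2] reproduces all 12 entries of T, so T = [1, 3] ∘ [1, 0] ∘ [-6, -6, -2] and rank(T) ≤ 1.
These bounds meet, so rank(T) = 1.
Check entry T[0,1,2] = 0: (1)·(0)·(-2) = 0.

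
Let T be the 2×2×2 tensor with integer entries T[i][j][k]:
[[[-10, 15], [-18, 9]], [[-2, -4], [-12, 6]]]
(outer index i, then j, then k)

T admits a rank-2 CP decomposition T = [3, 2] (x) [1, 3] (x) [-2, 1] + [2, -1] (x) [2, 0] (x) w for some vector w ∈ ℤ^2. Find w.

Subtract the known terms from T to get the rank-1 residual R = [2, -1] (x) [2, 0] (x) w, so R[i,j,k] = a[i]·b[j]·w[k]. Pick indices with nonzero a[0]·b[0] = (2)·(2) = 4. Only the fibre through (0,0,·) is needed: R[0,0,:] = T[0,0,:] − Σₗ aₗ[0]bₗ[0]cₗ = [-10, 15] − (3)·(1)·[-2, 1] = [-4, 12]. Then w[k] = R[0,0,k] / 4 for each k, giving w = [-4, 12] / 4 = [-1, 3].

w = [-1, 3]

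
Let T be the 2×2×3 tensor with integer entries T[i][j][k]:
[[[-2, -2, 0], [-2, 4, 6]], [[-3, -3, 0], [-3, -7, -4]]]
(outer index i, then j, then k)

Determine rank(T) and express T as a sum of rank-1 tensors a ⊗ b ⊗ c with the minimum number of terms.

rank(T) = 2

Lower bound: the mode-1 unfolding of T (rows indexed by i, columns by (j,k) = (0,0), (0,1), (0,2), (1,0), (1,1), (1,2)) is [[-2, -2, 0, -2, 4, 6], [-3, -3, 0, -3, -7, -4]].
There the 2×2 minor on rows i ∈ {0, 1}, columns (j,k) ∈ {(0,0), (1,1)} is det [[-2, 4], [-3, -7]] = 26 ≠ 0, so this unfolding has rank ≥ 2; CP rank is at least every unfolding rank, so rank(T) ≥ 2. (Unfolding ranks only ever bound the CP rank from below — rank(T) can be strictly larger than all of them — so the matching upper bound has to come from an explicit 2-term decomposition.)
Upper bound — finding two terms. Write S_k = T[:,:,k] for the frontal slices: S₀ = [[-2, -2], [-3, -3]], S₁ = [[-2, 4], [-3, -7]], S₂ = [[0, 6], [0, -4]].
If T = a₁ ⊗ b₁ ⊗ c₁ + a₂ ⊗ b₂ ⊗ c₂ then each S_k = c₁[k]·a₁b₁ᵀ + c₂[k]·a₂b₂ᵀ. S₀ and S₁ are linearly independent, so a₁b₁ᵀ and a₂b₂ᵀ must span the same plane of matrices: they are the rank-1 matrices of the form x·S₀ + y·S₁.
det(x·S₀ + y·S₁) is 26·xy + 26·y² = 26·(y)(x + y), vanishing at (x:y) = (1:0) and (1:-1).
M₁ = S₀ = [[-2, -2], [-3, -3]] = −(2, 3)(1, 1)ᵀ and M₂ = S₀ − S₁ = [[0, -6], [0, 4]] = (-2)·(3, -2)(0, 1)ᵀ, so take a₁ = (2, 3), b₁ = (1, 1), a₂ = (3, -2), b₂ = (0, 1).
Each slice is an integer combination of E₁ = a₁b₁ᵀ and E₂ = a₂b₂ᵀ: S₀ = −E₁, S₁ = −E₁ + 2·E₂, S₂ = 2·E₂; reading off coefficients, c₁ = (-1, -1, 0) and c₂ = (0, 2, 2).
Hence T = (2, 3) ⊗ (1, 1) ⊗ (-1, -1, 0) + (3, -2) ⊗ (0, 1) ⊗ (0, 2, 2), so rank(T) ≤ 2.
These bounds meet, so rank(T) = 2.
Check entry T[1,1,0] = -3: (3)·(1)·(-1) + (-2)·(1)·(0) = -3.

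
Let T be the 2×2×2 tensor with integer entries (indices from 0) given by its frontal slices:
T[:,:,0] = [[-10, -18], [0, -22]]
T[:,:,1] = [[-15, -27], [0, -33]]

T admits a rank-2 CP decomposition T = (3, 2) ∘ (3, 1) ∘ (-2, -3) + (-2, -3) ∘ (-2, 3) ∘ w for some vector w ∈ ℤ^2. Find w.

Subtract the known terms from T to get the rank-1 residual R = (-2, -3) ∘ (-2, 3) ∘ w, so R[i,j,k] = a[i]·b[j]·w[k]. Pick indices with nonzero a[0]·b[0] = (-2)·(-2) = 4. Only the fibre through (0,0,·) is needed: R[0,0,:] = T[0,0,:] − Σₗ aₗ[0]bₗ[0]cₗ = [-10, -15] − (3)·(3)·(-2, -3) = [8, 12]. Then w[k] = R[0,0,k] / 4 for each k, giving w = [8, 12] / 4 = (2, 3).

w = (2, 3)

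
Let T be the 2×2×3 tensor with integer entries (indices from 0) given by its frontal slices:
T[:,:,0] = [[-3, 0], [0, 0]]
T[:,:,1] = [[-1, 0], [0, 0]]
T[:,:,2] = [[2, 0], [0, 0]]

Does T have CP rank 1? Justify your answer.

Yes

If T = a ⊗ b ⊗ c then every fibre of T is a multiple of the corresponding factor, so read the factors off the fibres through the nonzero entry T[0,0,0] = -3.
The mode-1 fibre T[:,0,0] = [-3, 0] gives a = [1, 0] (primitive direction); the mode-2 fibre T[0,:,0] = [-3, 0] gives b = [1, 0]; then c[k] = T[0,0,k] / (a[0]·b[0]) = [-3, -1, 2] / 1 = [-3, -1, 2].
Expanding [1, 0] ⊗ [1, 0] ⊗ [-3, -1, 2] reproduces all 12 entries of T, so T = [1, 0] ⊗ [1, 0] ⊗ [-3, -1, 2] and rank(T) ≤ 1.
Equivalently every frontal slice T[:,:,k] is c[k] times the rank-1 matrix [1, 0] ⊗ [1, 0]. So T has rank 1 (it is nonzero).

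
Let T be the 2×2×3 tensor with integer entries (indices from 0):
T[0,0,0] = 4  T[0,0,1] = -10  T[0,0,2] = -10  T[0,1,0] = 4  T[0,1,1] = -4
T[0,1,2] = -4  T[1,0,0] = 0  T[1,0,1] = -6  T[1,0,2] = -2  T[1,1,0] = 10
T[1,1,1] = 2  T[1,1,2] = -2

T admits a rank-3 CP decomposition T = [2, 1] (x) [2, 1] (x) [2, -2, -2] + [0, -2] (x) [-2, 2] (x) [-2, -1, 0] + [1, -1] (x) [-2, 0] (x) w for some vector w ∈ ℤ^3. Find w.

Subtract the known terms from T to get the rank-1 residual R = [1, -1] (x) [-2, 0] (x) w, so R[i,j,k] = a[i]·b[j]·w[k]. Pick indices with nonzero a[0]·b[0] = (1)·(-2) = -2. Only the fibre through (0,0,·) is needed: R[0,0,:] = T[0,0,:] − Σₗ aₗ[0]bₗ[0]cₗ = [4, -10, -10] − (2)·(2)·[2, -2, -2] − (0)·(-2)·[-2, -1, 0] = [-4, -2, -2]. Then w[k] = R[0,0,k] / -2 for each k, giving w = [-4, -2, -2] / -2 = [2, 1, 1].

w = [2, 1, 1]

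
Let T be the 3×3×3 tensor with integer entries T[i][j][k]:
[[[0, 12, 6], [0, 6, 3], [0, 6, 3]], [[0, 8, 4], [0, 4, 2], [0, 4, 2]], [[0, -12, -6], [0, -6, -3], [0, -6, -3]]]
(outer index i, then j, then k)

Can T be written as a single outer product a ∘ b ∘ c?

The mode-1 fibre T[:,0,1] = [12, 8, -12] gives a = [3, 2, -3] (primitive direction); the mode-2 fibre T[0,:,1] = [12, 6, 6] gives b = [2, 1, 1]; then c[k] = T[0,0,k] / (a[0]·b[0]) = [0, 12, 6] / 6 = [0, 2, 1].
Expanding [3, 2, -3] ∘ [2, 1, 1] ∘ [0, 2, 1] reproduces all 27 entries of T, so T = [3, 2, -3] ∘ [2, 1, 1] ∘ [0, 2, 1] and rank(T) ≤ 1.
Equivalently every frontal slice T[:,:,k] is c[k] times the rank-1 matrix [3, 2, -3] ∘ [2, 1, 1]. So T has rank 1 (it is nonzero).

Yes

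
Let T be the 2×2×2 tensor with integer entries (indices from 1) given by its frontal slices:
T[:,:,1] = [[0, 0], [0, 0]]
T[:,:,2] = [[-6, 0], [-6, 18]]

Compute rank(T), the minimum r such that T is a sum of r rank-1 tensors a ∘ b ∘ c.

2

Lower bound: the mode-1 unfolding of T (rows indexed by i, columns by (j,k) = (1,1), (1,2), (2,1), (2,2)) is [[0, -6, 0, 0], [0, -6, 0, 18]].
There the 2×2 minor on rows i ∈ {1, 2}, columns (j,k) ∈ {(1,2), (2,2)} is det [[-6, 0], [-6, 18]] = -108 ≠ 0, so this unfolding has rank ≥ 2; CP rank is at least every unfolding rank, so rank(T) ≥ 2. (This is only a lower bound: in general the CP rank may exceed every unfolding rank, so we still need to exhibit 2 rank-1 terms summing to T.)
Upper bound — finding two terms. Every mode-3 slice of T is a multiple of one matrix: T[:,:,k] = c[k]·M with c = (0, 1) and M = [[-6, 0], [-6, 18]] (rows indexed by i, columns by j). So it suffices to write M as a sum of two rank-1 matrices.
Splitting M by its rows (i = 1, 2), M = (1, 0)(-6, 0)ᵀ + (0, 1)(-6, 18)ᵀ.
Hence T = (1, 0) ∘ (-6, 0) ∘ (0, 1) + (0, 1) ∘ (-6, 18) ∘ (0, 1), so rank(T) ≤ 2.
These bounds meet, so rank(T) = 2.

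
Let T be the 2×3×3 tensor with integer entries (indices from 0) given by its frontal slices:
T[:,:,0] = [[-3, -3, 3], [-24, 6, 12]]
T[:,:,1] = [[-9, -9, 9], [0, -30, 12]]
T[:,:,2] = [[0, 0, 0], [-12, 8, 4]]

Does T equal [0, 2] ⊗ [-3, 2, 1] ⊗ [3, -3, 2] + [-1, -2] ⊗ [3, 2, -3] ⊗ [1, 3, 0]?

Reconstruct entry (0,1,0) from the claimed factors: Σₗ aₗ[0]bₗ[1]cₗ[0] = (0)·(2)·(3) + (-1)·(2)·(1) = -2, but T[0,1,0] = -3. The claim is false.

No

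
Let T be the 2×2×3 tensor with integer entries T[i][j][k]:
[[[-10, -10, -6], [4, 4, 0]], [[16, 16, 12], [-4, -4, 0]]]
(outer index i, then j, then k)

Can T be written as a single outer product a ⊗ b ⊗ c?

The mode-1 unfolding of T (rows indexed by i, columns by (j,k) = (0,0), (0,1), (0,2), (1,0), (1,1), (1,2)) is [[-10, -10, -6, 4, 4, 0], [16, 16, 12, -4, -4, 0]].
There the 2×2 minor on rows i ∈ {0, 1}, columns (j,k) ∈ {(0,0), (0,2)} is det [[-10, -6], [16, 12]] = -24 ≠ 0, so this unfolding has rank ≥ 2; CP rank is at least every unfolding rank, so rank(T) ≥ 2.
In particular rank(T) ≥ 2 > 1, so T is not rank-1.

No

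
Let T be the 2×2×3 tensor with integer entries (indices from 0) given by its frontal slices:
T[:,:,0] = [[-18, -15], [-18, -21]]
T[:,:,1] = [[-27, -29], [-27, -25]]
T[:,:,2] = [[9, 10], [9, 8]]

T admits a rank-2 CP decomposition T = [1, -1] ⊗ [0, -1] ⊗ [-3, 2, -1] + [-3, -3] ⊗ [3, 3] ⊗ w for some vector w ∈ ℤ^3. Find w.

w = [2, 3, -1]

Subtract the known terms from T to get the rank-1 residual R = [-3, -3] ⊗ [3, 3] ⊗ w, so R[i,j,k] = a[i]·b[j]·w[k]. Pick indices with nonzero a[0]·b[0] = (-3)·(3) = -9. Only the fibre through (0,0,·) is needed: R[0,0,:] = T[0,0,:] − Σₗ aₗ[0]bₗ[0]cₗ = [-18, -27, 9] − (1)·(0)·[-3, 2, -1] = [-18, -27, 9]. Then w[k] = R[0,0,k] / -9 for each k, giving w = [-18, -27, 9] / -9 = [2, 3, -1].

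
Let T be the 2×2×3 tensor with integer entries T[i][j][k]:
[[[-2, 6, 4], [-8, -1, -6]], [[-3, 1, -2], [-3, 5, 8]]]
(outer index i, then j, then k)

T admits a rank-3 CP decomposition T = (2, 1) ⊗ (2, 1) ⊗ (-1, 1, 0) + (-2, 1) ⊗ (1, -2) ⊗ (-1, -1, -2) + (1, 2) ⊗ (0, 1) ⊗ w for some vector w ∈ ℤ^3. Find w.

w = (-2, 1, 2)

Subtract the known terms from T to get the rank-1 residual R = (1, 2) ⊗ (0, 1) ⊗ w, so R[i,j,k] = a[i]·b[j]·w[k]. Pick indices with nonzero a[0]·b[1] = (1)·(1) = 1. Only the fibre through (0,1,·) is needed: R[0,1,:] = T[0,1,:] − Σₗ aₗ[0]bₗ[1]cₗ = [-8, -1, -6] − (2)·(1)·(-1, 1, 0) − (-2)·(-2)·(-1, -1, -2) = [-2, 1, 2]. Then w[k] = R[0,1,k] / 1 for each k, giving w = [-2, 1, 2] / 1 = (-2, 1, 2).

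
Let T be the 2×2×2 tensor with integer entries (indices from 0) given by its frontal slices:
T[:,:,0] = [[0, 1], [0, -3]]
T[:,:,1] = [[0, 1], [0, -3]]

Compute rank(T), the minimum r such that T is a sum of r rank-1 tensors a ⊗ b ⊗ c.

1

Lower bound: T ≠ 0 (e.g. T[0,1,0] = 1), so rank(T) ≥ 1.
Upper bound: if T = a ⊗ b ⊗ c then every fibre of T is a multiple of the corresponding factor, so read the factors off the fibres through the nonzero entry T[0,1,0] = 1.
The mode-1 fibre T[:,1,0] = [1, -3] gives a = [1, -3] (primitive direction); the mode-2 fibre T[0,:,0] = [0, 1] gives b = [0, 1]; then c[k] = T[0,1,k] / (a[0]·b[1]) = [1, 1] / 1 = [1, 1].
Expanding [1, -3] ⊗ [0, 1] ⊗ [1, 1] reproduces all 8 entries of T, so T = [1, -3] ⊗ [0, 1] ⊗ [1, 1] and rank(T) ≤ 1.
These bounds meet, so rank(T) = 1.
Check entry T[1,1,1] = -3: (-3)·(1)·(1) = -3.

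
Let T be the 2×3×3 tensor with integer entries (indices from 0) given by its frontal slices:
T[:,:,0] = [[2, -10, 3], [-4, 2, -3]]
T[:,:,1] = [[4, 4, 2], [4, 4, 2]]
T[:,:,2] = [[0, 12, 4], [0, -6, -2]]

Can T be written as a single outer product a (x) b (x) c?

No

The mode-2 unfolding of T (rows indexed by j, columns by (i,k) = (0,0), (0,1), (0,2), (1,0), (1,1), (1,2)) is [[2, 4, 0, -4, 4, 0], [-10, 4, 12, 2, 4, -6], [3, 2, 4, -3, 2, -2]].
There the 3×3 minor on rows j ∈ {0, 1, 2}, columns (i,k) ∈ {(0,0), (0,1), (0,2)} is det [[2, 4, 0], [-10, 4, 12], [3, 2, 4]] = 288 ≠ 0, so this unfolding has rank ≥ 3; CP rank is at least every unfolding rank, so rank(T) ≥ 3.
In particular rank(T) ≥ 3 > 1, so T is not rank-1.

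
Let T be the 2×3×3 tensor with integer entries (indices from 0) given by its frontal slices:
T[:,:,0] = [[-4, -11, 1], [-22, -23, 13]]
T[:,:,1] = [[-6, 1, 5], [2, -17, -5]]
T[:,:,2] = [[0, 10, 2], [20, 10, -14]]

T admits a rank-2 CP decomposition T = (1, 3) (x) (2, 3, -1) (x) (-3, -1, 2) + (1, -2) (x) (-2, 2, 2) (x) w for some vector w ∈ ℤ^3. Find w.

w = (-1, 2, 2)

Subtract the known terms from T to get the rank-1 residual R = (1, -2) (x) (-2, 2, 2) (x) w, so R[i,j,k] = a[i]·b[j]·w[k]. Pick indices with nonzero a[0]·b[0] = (1)·(-2) = -2. Only the fibre through (0,0,·) is needed: R[0,0,:] = T[0,0,:] − Σₗ aₗ[0]bₗ[0]cₗ = [-4, -6, 0] − (1)·(2)·(-3, -1, 2) = [2, -4, -4]. Then w[k] = R[0,0,k] / -2 for each k, giving w = [2, -4, -4] / -2 = (-1, 2, 2).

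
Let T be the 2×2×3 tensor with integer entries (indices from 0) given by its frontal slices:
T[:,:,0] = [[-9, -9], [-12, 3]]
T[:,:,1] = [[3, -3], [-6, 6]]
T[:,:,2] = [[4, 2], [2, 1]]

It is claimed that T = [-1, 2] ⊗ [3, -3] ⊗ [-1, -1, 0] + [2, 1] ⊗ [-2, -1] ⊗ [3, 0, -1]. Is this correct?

Reconstruct entrywise from the claimed factors. For example, T[0,1,2] = 2 and Σₗ aₗ[0]bₗ[1]cₗ[2] = (-1)·(-3)·(0) + (2)·(-1)·(-1) = 2; checking all 12 entries, every one matches. The claim holds.

Yes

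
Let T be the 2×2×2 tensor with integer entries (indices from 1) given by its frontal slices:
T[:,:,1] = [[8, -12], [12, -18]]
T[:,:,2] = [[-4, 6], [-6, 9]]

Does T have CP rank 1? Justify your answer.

Yes

If T = a ⊗ b ⊗ c then every fibre of T is a multiple of the corresponding factor, so read the factors off the fibres through the nonzero entry T[1,1,1] = 8.
The mode-1 fibre T[:,1,1] = [8, 12] gives a = [2, 3] (primitive direction); the mode-2 fibre T[1,:,1] = [8, -12] gives b = [2, -3]; then c[k] = T[1,1,k] / (a[1]·b[1]) = [8, -4] / 4 = [2, -1].
Expanding [2, 3] ⊗ [2, -3] ⊗ [2, -1] reproduces all 8 entries of T, so T = [2, 3] ⊗ [2, -3] ⊗ [2, -1] and rank(T) ≤ 1.
Equivalently every frontal slice T[:,:,k] is c[k] times the rank-1 matrix [2, 3] ⊗ [2, -3]. So T has rank 1 (it is nonzero).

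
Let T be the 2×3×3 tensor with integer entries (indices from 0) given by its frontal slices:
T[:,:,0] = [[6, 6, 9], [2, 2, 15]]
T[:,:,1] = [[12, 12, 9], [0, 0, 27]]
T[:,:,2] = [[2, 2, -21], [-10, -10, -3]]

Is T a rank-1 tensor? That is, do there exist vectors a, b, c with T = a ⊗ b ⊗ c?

The mode-3 unfolding of T (rows indexed by k, columns by (i,j) = (0,0), (0,1), (0,2), (1,0), (1,1), (1,2)) is [[6, 6, 9, 2, 2, 15], [12, 12, 9, 0, 0, 27], [2, 2, -21, -10, -10, -3]].
There the 2×2 minor on rows k ∈ {0, 1}, columns (i,j) ∈ {(0,0), (0,2)} is det [[6, 9], [12, 9]] = -54 ≠ 0, so this unfolding has rank ≥ 2; CP rank is at least every unfolding rank, so rank(T) ≥ 2.
In particular rank(T) ≥ 2 > 1, so T is not rank-1.

No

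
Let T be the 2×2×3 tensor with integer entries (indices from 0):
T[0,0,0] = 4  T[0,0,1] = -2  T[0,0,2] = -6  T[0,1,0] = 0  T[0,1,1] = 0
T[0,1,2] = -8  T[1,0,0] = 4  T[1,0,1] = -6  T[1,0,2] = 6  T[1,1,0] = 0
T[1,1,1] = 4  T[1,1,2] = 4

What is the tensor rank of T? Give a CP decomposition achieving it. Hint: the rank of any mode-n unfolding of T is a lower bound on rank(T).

Lower bound: the mode-3 unfolding of T (rows indexed by k, columns by (i,j) = (0,0), (0,1), (1,0), (1,1)) is [[4, 0, 4, 0], [-2, 0, -6, 4], [-6, -8, 6, 4]].
There the 3×3 minor on rows k ∈ {0, 1, 2}, columns (i,j) ∈ {(0,0), (0,1), (1,0)} is det [[4, 0, 4], [-2, 0, -6], [-6, -8, 6]] = -128 ≠ 0, so this unfolding has rank ≥ 3; CP rank is at least every unfolding rank, so rank(T) ≥ 3. (Flattening ranks never certify an upper bound on CP rank; for that we must actually write T with 3 rank-1 terms.)
Upper bound: T is a sum of 3 rank-1 terms, T = (0, 1) ∘ (1, -1) ∘ (0, -4, 0) + (1, 1) ∘ (1, 0) ∘ (4, -2, 2) + (2, -1) ∘ (1, 1) ∘ (0, 0, -4) (written with every a and b primitive with positive leading entry and the scale carried by c; CP decompositions are not unique, and this one is verified by expanding entrywise), so rank(T) ≤ 3.
These bounds meet, so rank(T) = 3.

rank(T) = 3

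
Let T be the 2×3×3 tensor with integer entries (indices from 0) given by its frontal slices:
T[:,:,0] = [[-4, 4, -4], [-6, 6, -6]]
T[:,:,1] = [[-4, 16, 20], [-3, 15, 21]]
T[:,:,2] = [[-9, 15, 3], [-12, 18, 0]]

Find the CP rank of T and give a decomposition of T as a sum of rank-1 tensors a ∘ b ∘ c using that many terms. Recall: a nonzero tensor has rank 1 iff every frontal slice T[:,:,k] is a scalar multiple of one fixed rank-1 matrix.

rank(T) = 2

Lower bound: the mode-2 unfolding of T (rows indexed by j, columns by (i,k) = (0,0), (0,1), (0,2), (1,0), (1,1), (1,2)) is [[-4, -4, -9, -6, -3, -12], [4, 16, 15, 6, 15, 18], [-4, 20, 3, -6, 21, 0]].
There the 2×2 minor on rows j ∈ {0, 1}, columns (i,k) ∈ {(0,0), (0,1)} is det [[-4, -4], [4, 16]] = -48 ≠ 0, so this unfolding has rank ≥ 2; CP rank is at least every unfolding rank, so rank(T) ≥ 2. (Unfolding ranks only ever bound the CP rank from below — rank(T) can be strictly larger than all of them — so the matching upper bound has to come from an explicit 2-term decomposition.)
Upper bound — finding two terms. Write S_k = T[:,:,k] for the frontal slices: S₀ = [[-4, 4, -4], [-6, 6, -6]], S₁ = [[-4, 16, 20], [-3, 15, 21]], S₂ = [[-9, 15, 3], [-12, 18, 0]].
If T = a₁ ∘ b₁ ∘ c₁ + a₂ ∘ b₂ ∘ c₂ then each S_k = c₁[k]·a₁b₁ᵀ + c₂[k]·a₂b₂ᵀ. S₀ and S₁ are linearly independent, so a₁b₁ᵀ and a₂b₂ᵀ must span the same plane of matrices: they are the rank-1 matrices of the form x·S₀ + y·S₁.
The 2×2 minor of x·S₀ + y·S₁ on rows {0,1}, columns {0,1} is 24·xy − 12·y² = 12·(2·x − y)(y), vanishing at (x:y) = (1:2) and (1:0).
M₁ = S₀ + 2·S₁ = [[-12, 36, 36], [-12, 36, 36]] = (-12)·(1, 1)(1, -3, -3)ᵀ and M₂ = S₀ = [[-4, 4, -4], [-6, 6, -6]] = (-2)·(2, 3)(1, -1, 1)ᵀ, so take a₁ = (1, 1), b₁ = (1, -3, -3), a₂ = (2, 3), b₂ = (1, -1, 1).
Each slice is an integer combination of E₁ = a₁b₁ᵀ and E₂ = a₂b₂ᵀ: S₀ = −2·E₂, S₁ = −6·E₁ + E₂, S₂ = −3·E₁ − 3·E₂; reading off coefficients, c₁ = (0, -6, -3) and c₂ = (-2, 1, -3).
Hence T = (1, 1) ∘ (1, -3, -3) ∘ (0, -6, -3) + (2, 3) ∘ (1, -1, 1) ∘ (-2, 1, -3), so rank(T) ≤ 2.
These bounds meet, so rank(T) = 2.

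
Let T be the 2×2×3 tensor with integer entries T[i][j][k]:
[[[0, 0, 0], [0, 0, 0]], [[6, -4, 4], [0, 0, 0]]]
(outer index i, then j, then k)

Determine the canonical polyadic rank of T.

1

Lower bound: T ≠ 0 (e.g. T[1,0,0] = 6), so rank(T) ≥ 1.
Upper bound: if T = a ⊗ b ⊗ c then every fibre of T is a multiple of the corresponding factor, so read the factors off the fibres through the nonzero entry T[1,0,0] = 6.
The mode-1 fibre T[:,0,0] = [0, 6] gives a = [0, 1] (primitive direction); the mode-2 fibre T[1,:,0] = [6, 0] gives b = [1, 0]; then c[k] = T[1,0,k] / (a[1]·b[0]) = [6, -4, 4] / 1 = [6, -4, 4].
Expanding [0, 1] ⊗ [1, 0] ⊗ [6, -4, 4] reproduces all 12 entries of T, so T = [0, 1] ⊗ [1, 0] ⊗ [6, -4, 4] and rank(T) ≤ 1.
These bounds meet, so rank(T) = 1.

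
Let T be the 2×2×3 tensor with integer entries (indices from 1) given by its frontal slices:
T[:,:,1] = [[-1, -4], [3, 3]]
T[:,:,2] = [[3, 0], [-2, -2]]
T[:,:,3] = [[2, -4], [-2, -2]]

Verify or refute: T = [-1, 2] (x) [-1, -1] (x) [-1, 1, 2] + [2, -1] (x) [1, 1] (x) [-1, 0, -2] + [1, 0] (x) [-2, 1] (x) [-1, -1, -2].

Yes

Reconstruct entrywise from the claimed factors. For example, T[1,1,3] = 2 and Σₗ aₗ[1]bₗ[1]cₗ[3] = (-1)·(-1)·(2) + (2)·(1)·(-2) + (1)·(-2)·(-2) = 2; checking all 12 entries, every one matches. The claim holds.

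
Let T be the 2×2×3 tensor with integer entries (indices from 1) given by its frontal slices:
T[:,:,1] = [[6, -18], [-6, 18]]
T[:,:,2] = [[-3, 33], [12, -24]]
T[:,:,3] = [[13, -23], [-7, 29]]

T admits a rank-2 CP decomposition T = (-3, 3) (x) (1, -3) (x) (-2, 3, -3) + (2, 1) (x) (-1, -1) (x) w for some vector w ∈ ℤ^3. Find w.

w = (0, -3, -2)

Subtract the known terms from T to get the rank-1 residual R = (2, 1) (x) (-1, -1) (x) w, so R[i,j,k] = a[i]·b[j]·w[k]. Pick indices with nonzero a[1]·b[1] = (2)·(-1) = -2. Only the fibre through (1,1,·) is needed: R[1,1,:] = T[1,1,:] − Σₗ aₗ[1]bₗ[1]cₗ = [6, -3, 13] − (-3)·(1)·(-2, 3, -3) = [0, 6, 4]. Then w[k] = R[1,1,k] / -2 for each k, giving w = [0, 6, 4] / -2 = (0, -3, -2).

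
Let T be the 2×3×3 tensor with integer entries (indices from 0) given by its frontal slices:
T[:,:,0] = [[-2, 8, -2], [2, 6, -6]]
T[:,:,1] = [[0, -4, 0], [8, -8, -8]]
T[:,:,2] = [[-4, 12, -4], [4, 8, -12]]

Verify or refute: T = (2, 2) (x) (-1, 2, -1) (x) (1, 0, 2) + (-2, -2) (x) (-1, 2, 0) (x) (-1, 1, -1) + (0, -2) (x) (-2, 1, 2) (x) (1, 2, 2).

Reconstruct entry (0,0,0) from the claimed factors: Σₗ aₗ[0]bₗ[0]cₗ[0] = (2)·(-1)·(1) + (-2)·(-1)·(-1) + (0)·(-2)·(1) = -4, but T[0,0,0] = -2. The claim is false.

No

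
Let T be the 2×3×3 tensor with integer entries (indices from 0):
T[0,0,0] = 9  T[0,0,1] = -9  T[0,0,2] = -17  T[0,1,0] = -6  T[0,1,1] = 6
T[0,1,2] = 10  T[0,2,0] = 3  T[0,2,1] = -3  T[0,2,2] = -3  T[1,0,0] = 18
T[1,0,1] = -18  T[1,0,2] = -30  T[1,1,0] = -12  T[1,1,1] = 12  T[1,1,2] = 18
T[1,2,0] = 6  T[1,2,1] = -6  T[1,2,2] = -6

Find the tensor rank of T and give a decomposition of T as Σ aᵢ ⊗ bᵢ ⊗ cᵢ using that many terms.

rank(T) = 2

Lower bound: the mode-3 unfolding of T (rows indexed by k, columns by (i,j) = (0,0), (0,1), (0,2), (1,0), (1,1), (1,2)) is [[9, -6, 3, 18, -12, 6], [-9, 6, -3, -18, 12, -6], [-17, 10, -3, -30, 18, -6]].
There the 2×2 minor on rows k ∈ {0, 2}, columns (i,j) ∈ {(0,0), (0,1)} is det [[9, -6], [-17, 10]] = -12 ≠ 0, so this unfolding has rank ≥ 2; CP rank is at least every unfolding rank, so rank(T) ≥ 2. (This is only a lower bound: in general the CP rank may exceed every unfolding rank, so we still need to exhibit 2 rank-1 terms summing to T.)
Upper bound — finding two terms. Write S_k = T[:,:,k] for the frontal slices: S₀ = [[9, -6, 3], [18, -12, 6]], S₁ = [[-9, 6, -3], [-18, 12, -6]], S₂ = [[-17, 10, -3], [-30, 18, -6]].
If T = a₁ ⊗ b₁ ⊗ c₁ + a₂ ⊗ b₂ ⊗ c₂ then each S_k = c₁[k]·a₁b₁ᵀ + c₂[k]·a₂b₂ᵀ. S₀ and S₂ are linearly independent, so a₁b₁ᵀ and a₂b₂ᵀ must span the same plane of matrices: they are the rank-1 matrices of the form x·S₀ + y·S₂.
The 2×2 minor of x·S₀ + y·S₂ on rows {0,1}, columns {0,1} is 6·xy − 6·y² = 6·(x − y)(y), vanishing at (x:y) = (1:1) and (1:0).
M₁ = S₀ + S₂ = [[-8, 4, 0], [-12, 6, 0]] = (-2)·(2, 3)(2, -1, 0)ᵀ and M₂ = S₀ = [[9, -6, 3], [18, -12, 6]] = 3·(1, 2)(3, -2, 1)ᵀ, so take a₁ = (2, 3), b₁ = (2, -1, 0), a₂ = (1, 2), b₂ = (3, -2, 1).
Each slice is an integer combination of E₁ = a₁b₁ᵀ and E₂ = a₂b₂ᵀ: S₀ = 3·E₂, S₁ = −3·E₂, S₂ = −2·E₁ − 3·E₂; reading off coefficients, c₁ = (0, 0, -2) and c₂ = (3, -3, -3).
Hence T = (2, 3) ⊗ (2, -1, 0) ⊗ (0, 0, -2) + (1, 2) ⊗ (3, -2, 1) ⊗ (3, -3, -3), so rank(T) ≤ 2.
These bounds meet, so rank(T) = 2.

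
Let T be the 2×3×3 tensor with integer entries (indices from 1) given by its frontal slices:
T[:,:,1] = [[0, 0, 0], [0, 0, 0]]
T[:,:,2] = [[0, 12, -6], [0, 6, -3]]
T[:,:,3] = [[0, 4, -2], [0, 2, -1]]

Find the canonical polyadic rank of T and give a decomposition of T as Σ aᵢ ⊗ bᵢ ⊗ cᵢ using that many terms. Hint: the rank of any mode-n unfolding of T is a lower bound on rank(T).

rank(T) = 1

Lower bound: T ≠ 0 (e.g. T[1,2,2] = 12), so rank(T) ≥ 1.
Upper bound: if T = a ⊗ b ⊗ c then every fibre of T is a multiple of the corresponding factor, so read the factors off the fibres through the nonzero entry T[1,2,2] = 12.
The mode-1 fibre T[:,2,2] = [12, 6] gives a = [2, 1] (primitive direction); the mode-2 fibre T[1,:,2] = [0, 12, -6] gives b = [0, 2, -1]; then c[k] = T[1,2,k] / (a[1]·b[2]) = [0, 12, 4] / 4 = [0, 3, 1].
Expanding [2, 1] ⊗ [0, 2, -1] ⊗ [0, 3, 1] reproduces all 18 entries of T, so T = [2, 1] ⊗ [0, 2, -1] ⊗ [0, 3, 1] and rank(T) ≤ 1.
These bounds meet, so rank(T) = 1.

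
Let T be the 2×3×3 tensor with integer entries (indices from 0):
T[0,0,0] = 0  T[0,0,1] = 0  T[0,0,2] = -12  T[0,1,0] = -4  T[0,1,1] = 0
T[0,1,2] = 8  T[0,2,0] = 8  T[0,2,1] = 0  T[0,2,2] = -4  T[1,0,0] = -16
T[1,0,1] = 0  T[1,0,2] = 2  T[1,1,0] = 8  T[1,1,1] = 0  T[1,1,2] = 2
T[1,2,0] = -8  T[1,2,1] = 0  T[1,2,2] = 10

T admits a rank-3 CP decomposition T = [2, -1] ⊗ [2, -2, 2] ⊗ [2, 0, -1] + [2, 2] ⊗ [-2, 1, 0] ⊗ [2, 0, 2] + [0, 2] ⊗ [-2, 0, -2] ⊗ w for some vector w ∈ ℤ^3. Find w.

w = [1, 0, -2]

Subtract the known terms from T to get the rank-1 residual R = [0, 2] ⊗ [-2, 0, -2] ⊗ w, so R[i,j,k] = a[i]·b[j]·w[k]. Pick indices with nonzero a[1]·b[0] = (2)·(-2) = -4. Only the fibre through (1,0,·) is needed: R[1,0,:] = T[1,0,:] − Σₗ aₗ[1]bₗ[0]cₗ = [-16, 0, 2] − (-1)·(2)·[2, 0, -1] − (2)·(-2)·[2, 0, 2] = [-4, 0, 8]. Then w[k] = R[1,0,k] / -4 for each k, giving w = [-4, 0, 8] / -4 = [1, 0, -2].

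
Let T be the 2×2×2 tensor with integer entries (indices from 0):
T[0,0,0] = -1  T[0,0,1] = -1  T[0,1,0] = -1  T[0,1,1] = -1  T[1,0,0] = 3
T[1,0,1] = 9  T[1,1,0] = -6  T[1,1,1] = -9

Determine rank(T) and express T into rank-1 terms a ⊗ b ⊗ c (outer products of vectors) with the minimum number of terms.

Lower bound: in the mode-2 unfolding of T (rows indexed by j, columns by (i,k)) the 2×2 minor on rows j ∈ {0, 1}, columns (i,k) ∈ {(0,0), (1,0)} is det [[-1, 3], [-1, -6]] = 9 ≠ 0, so that unfolding has rank ≥ 2 and hence rank(T) ≥ 2 (CP rank is at least every unfolding rank, though it can be larger).
Upper bound: with S_k = T[:,:,k], the two rank-1 terms a₁b₁ᵀ, a₂b₂ᵀ are the rank-1 members of the pencil x·S₀ + y·S₁.
det(x·S₀ + y·S₁) is 9·x² + 27·xy + 18·y² = 9·(x + 2·y)(x + y), vanishing at (x:y) = (2:-1) and (1:-1).
M₁ = 2·S₀ − S₁ = [[-1, -1], [-3, -3]] = −[1, 3][1, 1]ᵀ and M₂ = S₀ − S₁ = [[0, 0], [-6, 3]] = (-3)·[0, 1][2, -1]ᵀ, so take a₁ = [1, 3], b₁ = [1, 1], a₂ = [0, 1], b₂ = [2, -1].
Each slice is an integer combination of E₁ = a₁b₁ᵀ and E₂ = a₂b₂ᵀ: S₀ = −E₁ + 3·E₂, S₁ = −E₁ + 6·E₂; reading off coefficients, c₁ = [-1, -1] and c₂ = [3, 6].
Hence T = [1, 3] ⊗ [1, 1] ⊗ [-1, -1] + [0, 1] ⊗ [2, -1] ⊗ [3, 6], so rank(T) ≤ 2.
These bounds meet, so rank(T) = 2.

rank(T) = 2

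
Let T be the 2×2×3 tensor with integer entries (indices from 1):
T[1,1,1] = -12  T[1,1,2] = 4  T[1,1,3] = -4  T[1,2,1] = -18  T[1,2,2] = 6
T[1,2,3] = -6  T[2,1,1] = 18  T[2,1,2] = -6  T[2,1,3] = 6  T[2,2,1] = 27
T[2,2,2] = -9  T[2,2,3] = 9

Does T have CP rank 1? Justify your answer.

The mode-1 fibre T[:,1,1] = [-12, 18] gives a = [2, -3] (primitive direction); the mode-2 fibre T[1,:,1] = [-12, -18] gives b = [2, 3]; then c[k] = T[1,1,k] / (a[1]·b[1]) = [-12, 4, -4] / 4 = [-3, 1, -1].
Expanding [2, -3] ⊗ [2, 3] ⊗ [-3, 1, -1] reproduces all 12 entries of T, so T = [2, -3] ⊗ [2, 3] ⊗ [-3, 1, -1] and rank(T) ≤ 1.
Equivalently every frontal slice T[:,:,k] is c[k] times the rank-1 matrix [2, -3] ⊗ [2, 3]. So T has rank 1 (it is nonzero).

Yes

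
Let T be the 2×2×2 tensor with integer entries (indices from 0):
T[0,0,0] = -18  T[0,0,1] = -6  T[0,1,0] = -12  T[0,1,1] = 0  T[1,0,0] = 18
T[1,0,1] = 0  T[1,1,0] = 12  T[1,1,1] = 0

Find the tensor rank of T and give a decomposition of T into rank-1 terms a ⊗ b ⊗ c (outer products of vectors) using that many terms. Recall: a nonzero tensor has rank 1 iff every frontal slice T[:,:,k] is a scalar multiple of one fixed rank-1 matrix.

rank(T) = 2

Lower bound: in the mode-3 unfolding of T (rows indexed by k, columns by (i,j)) the 2×2 minor on rows k ∈ {0, 1}, columns (i,j) ∈ {(0,0), (0,1)} is det [[-18, -12], [-6, 0]] = -72 ≠ 0, so that unfolding has rank ≥ 2 and hence rank(T) ≥ 2 (CP rank is at least every unfolding rank, though it can be larger).
Upper bound: with S_k = T[:,:,k], the two rank-1 terms a₁b₁ᵀ, a₂b₂ᵀ are the rank-1 members of the pencil x·S₀ + y·S₁.
det(x·S₀ + y·S₁) is −72·xy = (-72)·(y)(x), vanishing at (x:y) = (1:0) and (0:1).
M₁ = S₀ = [[-18, -12], [18, 12]] = (-6)·[1, -1][3, 2]ᵀ and M₂ = S₁ = [[-6, 0], [0, 0]] = (-6)·[1, 0][1, 0]ᵀ, so take a₁ = [1, -1], b₁ = [3, 2], a₂ = [1, 0], b₂ = [1, 0].
Each slice is an integer combination of E₁ = a₁b₁ᵀ and E₂ = a₂b₂ᵀ: S₀ = −6·E₁, S₁ = −6·E₂; reading off coefficients, c₁ = [-6, 0] and c₂ = [0, -6].
Hence T = [1, -1] ⊗ [3, 2] ⊗ [-6, 0] + [1, 0] ⊗ [1, 0] ⊗ [0, -6], so rank(T) ≤ 2.
These bounds meet, so rank(T) = 2.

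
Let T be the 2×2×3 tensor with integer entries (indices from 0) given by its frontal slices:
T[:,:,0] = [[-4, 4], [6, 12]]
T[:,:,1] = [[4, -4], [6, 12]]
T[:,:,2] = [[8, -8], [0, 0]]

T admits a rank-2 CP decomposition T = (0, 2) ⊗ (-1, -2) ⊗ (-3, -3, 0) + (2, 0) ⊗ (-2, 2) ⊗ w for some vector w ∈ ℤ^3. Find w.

w = (1, -1, -2)

Subtract the known terms from T to get the rank-1 residual R = (2, 0) ⊗ (-2, 2) ⊗ w, so R[i,j,k] = a[i]·b[j]·w[k]. Pick indices with nonzero a[0]·b[0] = (2)·(-2) = -4. Only the fibre through (0,0,·) is needed: R[0,0,:] = T[0,0,:] − Σₗ aₗ[0]bₗ[0]cₗ = [-4, 4, 8] − (0)·(-1)·(-3, -3, 0) = [-4, 4, 8]. Then w[k] = R[0,0,k] / -4 for each k, giving w = [-4, 4, 8] / -4 = (1, -1, -2).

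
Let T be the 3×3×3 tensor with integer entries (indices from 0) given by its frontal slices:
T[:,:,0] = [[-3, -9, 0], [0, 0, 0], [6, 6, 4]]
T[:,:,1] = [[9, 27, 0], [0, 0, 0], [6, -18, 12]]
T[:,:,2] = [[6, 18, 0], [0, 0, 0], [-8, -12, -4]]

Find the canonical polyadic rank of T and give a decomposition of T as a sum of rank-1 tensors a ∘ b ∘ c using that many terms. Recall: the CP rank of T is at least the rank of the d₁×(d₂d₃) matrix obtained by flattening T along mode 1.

rank(T) = 2

Lower bound: the mode-1 unfolding of T (rows indexed by i, columns by (j,k) = (0,0), (0,1), (0,2), (1,0), (1,1), (1,2), (2,0), (2,1), (2,2)) is [[-3, 9, 6, -9, 27, 18, 0, 0, 0], [0, 0, 0, 0, 0, 0, 0, 0, 0], [6, 6, -8, 6, -18, -12, 4, 12, -4]].
There the 2×2 minor on rows i ∈ {0, 2}, columns (j,k) ∈ {(0,0), (0,1)} is det [[-3, 9], [6, 6]] = -72 ≠ 0, so this unfolding has rank ≥ 2; CP rank is at least every unfolding rank, so rank(T) ≥ 2. (This is only a lower bound: in general the CP rank may exceed every unfolding rank, so we still need to exhibit 2 rank-1 terms summing to T.)
Upper bound — finding two terms. Write S_k = T[:,:,k] for the frontal slices: S₀ = [[-3, -9, 0], [0, 0, 0], [6, 6, 4]], S₁ = [[9, 27, 0], [0, 0, 0], [6, -18, 12]], S₂ = [[6, 18, 0], [0, 0, 0], [-8, -12, -4]].
If T = a₁ ∘ b₁ ∘ c₁ + a₂ ∘ b₂ ∘ c₂ then each S_k = c₁[k]·a₁b₁ᵀ + c₂[k]·a₂b₂ᵀ. S₀ and S₁ are linearly independent, so a₁b₁ᵀ and a₂b₂ᵀ must span the same plane of matrices: they are the rank-1 matrices of the form x·S₀ + y·S₁.
The 2×2 minor of x·S₀ + y·S₁ on rows {0,2}, columns {0,1} is 36·x² − 324·y² = 36·(x − 3·y)(x + 3·y), vanishing at (x:y) = (3:1) and (3:-1).
M₁ = 3·S₀ + S₁ = [[0, 0, 0], [0, 0, 0], [24, 0, 24]] = 24·(0, 0, 1)(1, 0, 1)ᵀ and M₂ = 3·S₀ − S₁ = [[-18, -54, 0], [0, 0, 0], [12, 36, 0]] = (-6)·(3, 0, -2)(1, 3, 0)ᵀ, so take a₁ = (0, 0, 1), b₁ = (1, 0, 1), a₂ = (3, 0, -2), b₂ = (1, 3, 0).
Each slice is an integer combination of E₁ = a₁b₁ᵀ and E₂ = a₂b₂ᵀ: S₀ = 4·E₁ − E₂, S₁ = 12·E₁ + 3·E₂, S₂ = −4·E₁ + 2·E₂; reading off coefficients, c₁ = (4, 12, -4) and c₂ = (-1, 3, 2).
Hence T = (0, 0, 1) ∘ (1, 0, 1) ∘ (4, 12, -4) + (3, 0, -2) ∘ (1, 3, 0) ∘ (-1, 3, 2), so rank(T) ≤ 2.
These bounds meet, so rank(T) = 2.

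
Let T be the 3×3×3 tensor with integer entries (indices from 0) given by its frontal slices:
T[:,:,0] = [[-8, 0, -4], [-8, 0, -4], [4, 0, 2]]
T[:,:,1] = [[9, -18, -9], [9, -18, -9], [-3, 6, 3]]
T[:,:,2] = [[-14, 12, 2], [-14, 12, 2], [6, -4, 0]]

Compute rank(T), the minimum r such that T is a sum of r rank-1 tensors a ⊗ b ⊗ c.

2

Lower bound: the mode-2 unfolding of T (rows indexed by j, columns by (i,k) = (0,0), (0,1), (0,2), (1,0), (1,1), (1,2), (2,0), (2,1), (2,2)) is [[-8, 9, -14, -8, 9, -14, 4, -3, 6], [0, -18, 12, 0, -18, 12, 0, 6, -4], [-4, -9, 2, -4, -9, 2, 2, 3, 0]].
There the 2×2 minor on rows j ∈ {0, 1}, columns (i,k) ∈ {(0,0), (0,1)} is det [[-8, 9], [0, -18]] = 144 ≠ 0, so this unfolding has rank ≥ 2; CP rank is at least every unfolding rank, so rank(T) ≥ 2. (This is only a lower bound: in general the CP rank may exceed every unfolding rank, so we still need to exhibit 2 rank-1 terms summing to T.)
Upper bound — finding two terms. Write S_k = T[:,:,k] for the frontal slices: S₀ = [[-8, 0, -4], [-8, 0, -4], [4, 0, 2]], S₁ = [[9, -18, -9], [9, -18, -9], [-3, 6, 3]], S₂ = [[-14, 12, 2], [-14, 12, 2], [6, -4, 0]].
If T = a₁ ⊗ b₁ ⊗ c₁ + a₂ ⊗ b₂ ⊗ c₂ then each S_k = c₁[k]·a₁b₁ᵀ + c₂[k]·a₂b₂ᵀ. S₀ and S₁ are linearly independent, so a₁b₁ᵀ and a₂b₂ᵀ must span the same plane of matrices: they are the rank-1 matrices of the form x·S₀ + y·S₁.
The 2×2 minor of x·S₀ + y·S₁ on rows {0,2}, columns {0,1} is 24·xy = 24·(y)(x), vanishing at (x:y) = (1:0) and (0:1).
M₁ = S₀ = [[-8, 0, -4], [-8, 0, -4], [4, 0, 2]] = (-2)·(2, 2, -1)(2, 0, 1)ᵀ and M₂ = S₁ = [[9, -18, -9], [9, -18, -9], [-3, 6, 3]] = 3·(3, 3, -1)(1, -2, -1)ᵀ, so take a₁ = (2, 2, -1), b₁ = (2, 0, 1), a₂ = (3, 3, -1), b₂ = (1, -2, -1).
Each slice is an integer combination of E₁ = a₁b₁ᵀ and E₂ = a₂b₂ᵀ: S₀ = −2·E₁, S₁ = 3·E₂, S₂ = −2·E₁ − 2·E₂; reading off coefficients, c₁ = (-2, 0, -2) and c₂ = (0, 3, -2).
Hence T = (2, 2, -1) ⊗ (2, 0, 1) ⊗ (-2, 0, -2) + (3, 3, -1) ⊗ (1, -2, -1) ⊗ (0, 3, -2), so rank(T) ≤ 2.
These bounds meet, so rank(T) = 2.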